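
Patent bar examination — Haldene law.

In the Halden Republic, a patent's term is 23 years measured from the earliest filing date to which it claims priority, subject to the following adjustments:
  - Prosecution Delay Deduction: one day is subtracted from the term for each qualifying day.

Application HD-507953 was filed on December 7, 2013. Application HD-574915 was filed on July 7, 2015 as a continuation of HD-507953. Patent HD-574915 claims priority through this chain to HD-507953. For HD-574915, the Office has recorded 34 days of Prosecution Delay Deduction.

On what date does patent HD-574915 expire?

2036-11-03

Earliest priority filing: 7 December 2013.
Base term: 7 December 2013 + 23 years → 7 December 2036.
Prosecution Delay Deduction: −34 days → 3 November 2036.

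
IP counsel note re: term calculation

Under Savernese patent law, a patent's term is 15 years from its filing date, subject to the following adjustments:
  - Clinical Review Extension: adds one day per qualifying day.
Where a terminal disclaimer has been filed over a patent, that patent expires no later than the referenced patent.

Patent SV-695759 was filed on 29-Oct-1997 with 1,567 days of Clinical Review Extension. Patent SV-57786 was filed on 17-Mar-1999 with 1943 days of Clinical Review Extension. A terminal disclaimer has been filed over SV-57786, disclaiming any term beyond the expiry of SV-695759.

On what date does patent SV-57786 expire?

Natural term of SV-57786:
  Base: filing + 15 years → 17 March 2014.
  Clinical Review Extension: +1943 days → 12 July 2019.
Expiry of referenced patent SV-695759:
  Base: filing + 15 years → 29 October 2012.
  Clinical Review Extension: +1567 days → 12 February 2017.
Terminal disclaimer: SV-57786 expires on the earlier of 12 July 2019 and 12 February 2017.

February 12, 2017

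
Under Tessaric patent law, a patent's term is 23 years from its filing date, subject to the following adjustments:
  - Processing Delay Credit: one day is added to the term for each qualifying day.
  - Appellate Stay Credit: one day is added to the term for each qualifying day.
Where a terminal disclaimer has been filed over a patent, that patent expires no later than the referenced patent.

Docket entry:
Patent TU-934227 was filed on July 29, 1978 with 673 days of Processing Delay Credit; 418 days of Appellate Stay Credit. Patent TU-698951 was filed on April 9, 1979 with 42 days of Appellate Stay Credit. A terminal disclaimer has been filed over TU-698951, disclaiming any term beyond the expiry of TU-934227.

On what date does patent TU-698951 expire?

Natural term of TU-698951:
  Base: filing + 23 years → 9 April 2002.
  Appellate Stay Credit: +42 days → 21 May 2002.
Expiry of referenced patent TU-934227:
  Base: filing + 23 years → 29 July 2001.
  Processing Delay Credit: +673 days → 2 June 2003.
  Appellate Stay Credit: +418 days → 24 July 2004.
Terminal disclaimer: TU-698951 expires on the earlier of 21 May 2002 and 24 July 2004.

May 21, 2002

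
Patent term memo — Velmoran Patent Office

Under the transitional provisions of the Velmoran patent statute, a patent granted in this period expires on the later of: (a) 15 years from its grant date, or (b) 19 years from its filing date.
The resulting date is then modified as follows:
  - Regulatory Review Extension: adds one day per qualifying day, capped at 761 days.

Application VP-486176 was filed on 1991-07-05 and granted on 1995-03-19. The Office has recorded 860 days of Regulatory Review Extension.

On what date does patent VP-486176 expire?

August 4, 2012

(a) grant + 15 years → 19 March 2010.
(b) filing + 19 years → 5 July 2010.
Later of the two: 5 July 2010.
Regulatory Review Extension: 860 days claimed exceeds the 761-day cap, so +761 days → 4 August 2012.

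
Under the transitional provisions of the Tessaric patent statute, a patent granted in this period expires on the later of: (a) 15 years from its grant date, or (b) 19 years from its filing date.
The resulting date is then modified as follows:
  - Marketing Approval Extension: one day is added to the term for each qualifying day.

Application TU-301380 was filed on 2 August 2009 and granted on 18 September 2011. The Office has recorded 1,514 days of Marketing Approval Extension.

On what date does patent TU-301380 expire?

(a) grant + 15 years → 18 September 2026.
(b) filing + 19 years → 2 August 2028.
Later of the two: 2 August 2028.
Marketing Approval Extension: +1514 days → 24 September 2032.

2032-09-24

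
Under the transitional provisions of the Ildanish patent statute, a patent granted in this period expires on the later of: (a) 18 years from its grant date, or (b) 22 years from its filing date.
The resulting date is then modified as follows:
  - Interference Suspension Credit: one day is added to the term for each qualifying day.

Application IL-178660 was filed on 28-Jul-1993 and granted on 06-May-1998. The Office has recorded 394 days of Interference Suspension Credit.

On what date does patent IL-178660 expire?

(a) grant + 18 years → 6 May 2016.
(b) filing + 22 years → 28 July 2015.
Later of the two: 6 May 2016.
Interference Suspension Credit: +394 days → 4 June 2017.

2017-06-04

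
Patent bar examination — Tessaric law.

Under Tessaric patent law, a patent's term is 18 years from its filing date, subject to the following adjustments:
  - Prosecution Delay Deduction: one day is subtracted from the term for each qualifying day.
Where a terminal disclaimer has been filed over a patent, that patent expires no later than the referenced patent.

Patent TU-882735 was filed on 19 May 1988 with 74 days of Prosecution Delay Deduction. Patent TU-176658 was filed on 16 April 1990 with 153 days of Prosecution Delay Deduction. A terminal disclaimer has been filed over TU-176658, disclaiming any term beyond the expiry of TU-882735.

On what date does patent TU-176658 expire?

Natural term of TU-176658:
  Base: filing + 18 years → 16 April 2008.
  Prosecution Delay Deduction: −153 days → 15 November 2007.
Expiry of referenced patent TU-882735:
  Base: filing + 18 years → 19 May 2006.
  Prosecution Delay Deduction: −74 days → 6 March 2006.
Terminal disclaimer: TU-176658 expires on the earlier of 15 November 2007 and 6 March 2006.

2006-03-06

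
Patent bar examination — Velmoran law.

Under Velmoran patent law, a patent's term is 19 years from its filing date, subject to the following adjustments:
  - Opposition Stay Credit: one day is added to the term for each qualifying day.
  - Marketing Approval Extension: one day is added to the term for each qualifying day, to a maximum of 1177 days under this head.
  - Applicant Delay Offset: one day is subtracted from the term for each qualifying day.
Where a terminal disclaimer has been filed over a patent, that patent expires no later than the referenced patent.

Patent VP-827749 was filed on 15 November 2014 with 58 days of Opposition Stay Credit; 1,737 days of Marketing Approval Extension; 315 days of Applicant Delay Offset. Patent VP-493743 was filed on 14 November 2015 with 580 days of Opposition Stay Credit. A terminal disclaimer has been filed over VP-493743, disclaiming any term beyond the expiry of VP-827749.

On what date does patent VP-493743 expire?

2036-05-23

Natural term of VP-493743:
  Base: filing + 19 years → 14 November 2034.
  Opposition Stay Credit: +580 days → 16 June 2036.
Expiry of referenced patent VP-827749:
  Base: filing + 19 years → 15 November 2033.
  Opposition Stay Credit: +58 days → 12 January 2034.
  Marketing Approval Extension: 1737 days claimed exceeds the 1177-day cap, so +1177 days → 3 April 2037.
  Applicant Delay Offset: −315 days → 23 May 2036.
Terminal disclaimer: VP-493743 expires on the earlier of 16 June 2036 and 23 May 2036.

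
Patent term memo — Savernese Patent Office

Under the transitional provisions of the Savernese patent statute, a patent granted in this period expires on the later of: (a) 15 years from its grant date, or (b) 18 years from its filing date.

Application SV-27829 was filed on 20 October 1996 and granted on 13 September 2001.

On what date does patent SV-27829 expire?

September 13, 2016

(a) grant + 15 years → 13 September 2016.
(b) filing + 18 years → 20 October 2014.
Later of the two: 13 September 2016.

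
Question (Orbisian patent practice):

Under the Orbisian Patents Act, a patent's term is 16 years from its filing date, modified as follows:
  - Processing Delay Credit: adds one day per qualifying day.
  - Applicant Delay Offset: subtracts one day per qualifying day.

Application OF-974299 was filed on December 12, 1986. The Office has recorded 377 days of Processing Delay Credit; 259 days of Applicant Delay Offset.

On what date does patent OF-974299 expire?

Base term: filing date + 16 years → 12 December 2002.
Processing Delay Credit: +377 days → 24 December 2003.
Applicant Delay Offset: −259 days → 9 April 2003.

2003-04-09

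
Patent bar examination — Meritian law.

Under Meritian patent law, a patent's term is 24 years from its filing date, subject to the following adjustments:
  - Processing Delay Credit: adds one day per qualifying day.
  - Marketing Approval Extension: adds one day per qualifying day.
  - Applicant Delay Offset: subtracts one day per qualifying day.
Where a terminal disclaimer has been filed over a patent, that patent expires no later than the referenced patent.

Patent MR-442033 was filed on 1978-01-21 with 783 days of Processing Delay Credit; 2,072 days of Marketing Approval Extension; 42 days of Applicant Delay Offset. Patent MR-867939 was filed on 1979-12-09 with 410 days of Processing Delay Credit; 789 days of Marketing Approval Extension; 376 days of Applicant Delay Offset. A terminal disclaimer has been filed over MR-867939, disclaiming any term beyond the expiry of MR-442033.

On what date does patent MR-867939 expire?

Natural term of MR-867939:
  Base: filing + 24 years → 9 December 2003.
  Processing Delay Credit: +410 days → 22 January 2005.
  Marketing Approval Extension: +789 days → 22 March 2007.
  Applicant Delay Offset: −376 days → 11 March 2006.
Expiry of referenced patent MR-442033:
  Base: filing + 24 years → 21 January 2002.
  Processing Delay Credit: +783 days → 14 March 2004.
  Marketing Approval Extension: +2072 days → 15 November 2009.
  Applicant Delay Offset: −42 days → 4 October 2009.
Terminal disclaimer: MR-867939 expires on the earlier of 11 March 2006 and 4 October 2009.

March 11, 2006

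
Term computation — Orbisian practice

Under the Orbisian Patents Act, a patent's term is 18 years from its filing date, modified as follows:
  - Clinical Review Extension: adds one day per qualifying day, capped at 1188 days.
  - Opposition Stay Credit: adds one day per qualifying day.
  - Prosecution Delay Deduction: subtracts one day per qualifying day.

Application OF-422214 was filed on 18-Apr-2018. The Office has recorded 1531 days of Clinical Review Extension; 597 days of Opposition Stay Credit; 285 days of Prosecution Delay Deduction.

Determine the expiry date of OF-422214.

2040-05-27

Base term: filing date + 18 years → 18 April 2036.
Clinical Review Extension: 1531 days claimed exceeds the 1188-day cap, so +1188 days → 20 July 2039.
Opposition Stay Credit: +597 days → 8 March 2041.
Prosecution Delay Deduction: −285 days → 27 May 2040.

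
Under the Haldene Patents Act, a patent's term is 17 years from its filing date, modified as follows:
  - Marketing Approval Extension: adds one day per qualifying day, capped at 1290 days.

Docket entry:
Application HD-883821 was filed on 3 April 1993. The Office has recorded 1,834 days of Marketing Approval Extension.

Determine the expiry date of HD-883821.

October 14, 2013

Base term: filing date + 17 years → 3 April 2010.
Marketing Approval Extension: 1834 days claimed exceeds the 1290-day cap, so +1290 days → 14 October 2013.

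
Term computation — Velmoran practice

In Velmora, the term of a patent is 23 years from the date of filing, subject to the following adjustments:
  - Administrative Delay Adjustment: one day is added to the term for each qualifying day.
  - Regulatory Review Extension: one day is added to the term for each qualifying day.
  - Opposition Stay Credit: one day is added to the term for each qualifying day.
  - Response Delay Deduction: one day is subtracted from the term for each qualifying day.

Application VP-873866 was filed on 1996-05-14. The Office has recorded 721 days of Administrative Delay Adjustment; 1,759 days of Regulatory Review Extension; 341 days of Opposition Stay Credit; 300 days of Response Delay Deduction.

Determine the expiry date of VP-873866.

2026-04-08

Base term: filing date + 23 years → 14 May 2019.
Administrative Delay Adjustment: +721 days → 4 May 2021.
Regulatory Review Extension: +1759 days → 26 February 2026.
Opposition Stay Credit: +341 days → 2 February 2027.
Response Delay Deduction: −300 days → 8 April 2026.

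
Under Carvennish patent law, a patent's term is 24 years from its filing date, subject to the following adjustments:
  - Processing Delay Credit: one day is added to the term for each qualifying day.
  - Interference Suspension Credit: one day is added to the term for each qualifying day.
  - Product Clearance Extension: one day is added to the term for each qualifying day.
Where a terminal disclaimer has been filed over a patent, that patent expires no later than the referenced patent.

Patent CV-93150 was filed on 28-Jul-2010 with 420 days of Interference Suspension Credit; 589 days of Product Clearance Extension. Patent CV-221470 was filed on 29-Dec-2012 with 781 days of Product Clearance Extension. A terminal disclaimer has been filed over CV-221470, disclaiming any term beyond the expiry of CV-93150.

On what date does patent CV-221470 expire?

May 2, 2037

Natural term of CV-221470:
  Base: filing + 24 years → 29 December 2036.
  Product Clearance Extension: +781 days → 18 February 2039.
Expiry of referenced patent CV-93150:
  Base: filing + 24 years → 28 July 2034.
  Interference Suspension Credit: +420 days → 21 September 2035.
  Product Clearance Extension: +589 days → 2 May 2037.
Terminal disclaimer: CV-221470 expires on the earlier of 18 February 2039 and 2 May 2037.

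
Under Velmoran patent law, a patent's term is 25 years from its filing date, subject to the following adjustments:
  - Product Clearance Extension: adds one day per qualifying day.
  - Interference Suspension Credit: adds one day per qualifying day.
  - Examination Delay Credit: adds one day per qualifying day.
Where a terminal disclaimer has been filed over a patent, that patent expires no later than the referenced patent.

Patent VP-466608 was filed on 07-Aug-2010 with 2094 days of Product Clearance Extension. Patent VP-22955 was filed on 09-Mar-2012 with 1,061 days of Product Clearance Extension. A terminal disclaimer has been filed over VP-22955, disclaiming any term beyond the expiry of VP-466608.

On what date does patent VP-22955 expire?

February 3, 2040

Natural term of VP-22955:
  Base: filing + 25 years → 9 March 2037.
  Product Clearance Extension: +1061 days → 3 February 2040.
Expiry of referenced patent VP-466608:
  Base: filing + 25 years → 7 August 2035.
  Product Clearance Extension: +2094 days → 1 May 2041.
Terminal disclaimer: VP-22955 expires on the earlier of 3 February 2040 and 1 May 2041.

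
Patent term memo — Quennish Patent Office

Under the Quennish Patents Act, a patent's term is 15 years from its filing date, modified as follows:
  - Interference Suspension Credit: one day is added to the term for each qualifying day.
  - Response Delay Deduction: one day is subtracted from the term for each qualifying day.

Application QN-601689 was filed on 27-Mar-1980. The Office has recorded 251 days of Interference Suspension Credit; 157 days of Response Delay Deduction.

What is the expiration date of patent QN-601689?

Base term: filing date + 15 years → 27 March 1995.
Interference Suspension Credit: +251 days → 3 December 1995.
Response Delay Deduction: −157 days → 29 June 1995.

June 29, 1995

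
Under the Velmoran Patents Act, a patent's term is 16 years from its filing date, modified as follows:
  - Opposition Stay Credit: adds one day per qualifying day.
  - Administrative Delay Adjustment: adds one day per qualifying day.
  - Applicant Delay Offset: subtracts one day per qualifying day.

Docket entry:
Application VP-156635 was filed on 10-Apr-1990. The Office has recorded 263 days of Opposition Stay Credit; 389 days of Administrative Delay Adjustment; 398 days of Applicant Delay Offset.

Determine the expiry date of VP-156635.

Base term: filing date + 16 years → 10 April 2006.
Opposition Stay Credit: +263 days → 29 December 2006.
Administrative Delay Adjustment: +389 days → 22 January 2008.
Applicant Delay Offset: −398 days → 20 December 2006.

2006-12-20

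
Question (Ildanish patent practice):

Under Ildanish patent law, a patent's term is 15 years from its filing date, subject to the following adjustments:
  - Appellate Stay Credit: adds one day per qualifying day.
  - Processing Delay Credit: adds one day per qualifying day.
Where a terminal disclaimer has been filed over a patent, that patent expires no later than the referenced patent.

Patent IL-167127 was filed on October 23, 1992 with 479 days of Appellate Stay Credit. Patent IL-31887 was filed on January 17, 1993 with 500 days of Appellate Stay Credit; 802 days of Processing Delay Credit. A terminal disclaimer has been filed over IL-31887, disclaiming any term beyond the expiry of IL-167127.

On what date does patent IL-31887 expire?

Natural term of IL-31887:
  Base: filing + 15 years → 17 January 2008.
  Appellate Stay Credit: +500 days → 31 May 2009.
  Processing Delay Credit: +802 days → 11 August 2011.
Expiry of referenced patent IL-167127:
  Base: filing + 15 years → 23 October 2007.
  Appellate Stay Credit: +479 days → 13 February 2009.
Terminal disclaimer: IL-31887 expires on the earlier of 11 August 2011 and 13 February 2009.

2009-02-13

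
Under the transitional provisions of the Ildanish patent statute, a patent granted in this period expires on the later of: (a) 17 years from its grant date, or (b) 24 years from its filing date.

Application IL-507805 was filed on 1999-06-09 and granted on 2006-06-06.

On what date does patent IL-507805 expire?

(a) grant + 17 years → 6 June 2023.
(b) filing + 24 years → 9 June 2023.
Later of the two: 9 June 2023.

June 9, 2023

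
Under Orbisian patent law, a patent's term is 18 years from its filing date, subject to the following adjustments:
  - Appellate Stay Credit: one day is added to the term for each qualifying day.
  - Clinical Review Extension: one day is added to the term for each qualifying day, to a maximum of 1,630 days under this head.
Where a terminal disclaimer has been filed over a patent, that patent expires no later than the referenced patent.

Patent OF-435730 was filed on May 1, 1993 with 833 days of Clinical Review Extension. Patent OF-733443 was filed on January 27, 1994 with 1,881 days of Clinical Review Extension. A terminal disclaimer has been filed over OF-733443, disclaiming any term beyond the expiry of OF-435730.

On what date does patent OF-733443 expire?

August 11, 2013

Natural term of OF-733443:
  Base: filing + 18 years → 27 January 2012.
  Clinical Review Extension: 1881 days claimed exceeds the 1630-day cap, so +1630 days → 14 July 2016.
Expiry of referenced patent OF-435730:
  Base: filing + 18 years → 1 May 2011.
  Clinical Review Extension: 833 days (within the 1630-day cap) → +833 days → 11 August 2013.
Terminal disclaimer: OF-733443 expires on the earlier of 14 July 2016 and 11 August 2013.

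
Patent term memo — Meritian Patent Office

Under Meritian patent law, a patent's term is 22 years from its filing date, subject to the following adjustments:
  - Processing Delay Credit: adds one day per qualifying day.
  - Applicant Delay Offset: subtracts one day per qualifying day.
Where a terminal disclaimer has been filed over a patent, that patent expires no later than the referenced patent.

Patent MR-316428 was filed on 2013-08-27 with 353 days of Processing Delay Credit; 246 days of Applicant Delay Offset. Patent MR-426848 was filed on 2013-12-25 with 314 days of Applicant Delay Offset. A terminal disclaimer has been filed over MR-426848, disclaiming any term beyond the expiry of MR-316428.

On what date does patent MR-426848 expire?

Natural term of MR-426848:
  Base: filing + 22 years → 25 December 2035.
  Applicant Delay Offset: −314 days → 14 February 2035.
Expiry of referenced patent MR-316428:
  Base: filing + 22 years → 27 August 2035.
  Processing Delay Credit: +353 days → 14 August 2036.
  Applicant Delay Offset: −246 days → 12 December 2035.
Terminal disclaimer: MR-426848 expires on the earlier of 14 February 2035 and 12 December 2035.

2035-02-14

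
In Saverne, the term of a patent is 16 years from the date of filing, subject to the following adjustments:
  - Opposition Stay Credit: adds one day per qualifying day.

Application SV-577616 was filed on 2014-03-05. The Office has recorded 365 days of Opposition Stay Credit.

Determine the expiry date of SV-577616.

March 5, 2031

Base term: filing date + 16 years → 5 March 2030.
Opposition Stay Credit: +365 days → 5 March 2031.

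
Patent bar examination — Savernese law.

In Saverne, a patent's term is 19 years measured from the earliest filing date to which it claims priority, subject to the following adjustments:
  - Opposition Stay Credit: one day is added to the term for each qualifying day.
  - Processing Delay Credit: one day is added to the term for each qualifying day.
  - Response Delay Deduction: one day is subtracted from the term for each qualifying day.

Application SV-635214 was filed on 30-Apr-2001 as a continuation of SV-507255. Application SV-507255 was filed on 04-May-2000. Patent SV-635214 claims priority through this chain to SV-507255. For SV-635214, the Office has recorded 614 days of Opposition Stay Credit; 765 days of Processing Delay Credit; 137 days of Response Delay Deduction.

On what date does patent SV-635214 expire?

2022-09-27

Earliest priority filing: 4 May 2000.
Base term: 4 May 2000 + 19 years → 4 May 2019.
Opposition Stay Credit: +614 days → 7 January 2021.
Processing Delay Credit: +765 days → 11 February 2023.
Response Delay Deduction: −137 days → 27 September 2022.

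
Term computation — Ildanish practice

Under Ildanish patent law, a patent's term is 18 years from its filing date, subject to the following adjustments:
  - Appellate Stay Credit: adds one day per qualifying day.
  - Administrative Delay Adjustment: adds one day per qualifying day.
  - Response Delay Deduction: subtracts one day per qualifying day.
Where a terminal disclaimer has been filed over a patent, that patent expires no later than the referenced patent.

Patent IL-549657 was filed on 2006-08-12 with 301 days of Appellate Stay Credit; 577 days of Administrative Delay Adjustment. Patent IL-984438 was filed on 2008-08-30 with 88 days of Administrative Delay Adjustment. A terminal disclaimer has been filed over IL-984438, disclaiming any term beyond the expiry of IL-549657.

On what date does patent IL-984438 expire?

Natural term of IL-984438:
  Base: filing + 18 years → 30 August 2026.
  Administrative Delay Adjustment: +88 days → 26 November 2026.
Expiry of referenced patent IL-549657:
  Base: filing + 18 years → 12 August 2024.
  Appellate Stay Credit: +301 days → 9 June 2025.
  Administrative Delay Adjustment: +577 days → 7 January 2027.
Terminal disclaimer: IL-984438 expires on the earlier of 26 November 2026 and 7 January 2027.

2026-11-26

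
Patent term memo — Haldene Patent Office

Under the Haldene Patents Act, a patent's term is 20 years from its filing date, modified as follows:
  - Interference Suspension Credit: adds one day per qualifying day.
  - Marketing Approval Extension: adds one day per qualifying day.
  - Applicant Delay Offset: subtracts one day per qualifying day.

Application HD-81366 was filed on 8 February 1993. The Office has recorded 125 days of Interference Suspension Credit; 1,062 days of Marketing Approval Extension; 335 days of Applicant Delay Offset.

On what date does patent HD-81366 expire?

Base term: filing date + 20 years → 8 February 2013.
Interference Suspension Credit: +125 days → 13 June 2013.
Marketing Approval Extension: +1062 days → 10 May 2016.
Applicant Delay Offset: −335 days → 10 June 2015.

June 10, 2015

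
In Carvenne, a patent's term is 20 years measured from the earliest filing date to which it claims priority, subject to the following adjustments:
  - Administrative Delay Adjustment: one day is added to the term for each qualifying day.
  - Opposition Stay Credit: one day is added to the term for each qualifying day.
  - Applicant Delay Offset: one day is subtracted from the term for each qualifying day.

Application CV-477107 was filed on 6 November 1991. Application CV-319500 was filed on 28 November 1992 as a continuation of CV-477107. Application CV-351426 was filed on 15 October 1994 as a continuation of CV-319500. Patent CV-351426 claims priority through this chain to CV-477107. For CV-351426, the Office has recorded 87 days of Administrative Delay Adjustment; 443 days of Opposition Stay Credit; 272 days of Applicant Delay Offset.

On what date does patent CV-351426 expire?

Earliest priority filing: 6 November 1991.
Base term: 6 November 1991 + 20 years → 6 November 2011.
Administrative Delay Adjustment: +87 days → 1 February 2012.
Opposition Stay Credit: +443 days → 19 April 2013.
Applicant Delay Offset: −272 days → 21 July 2012.

2012-07-21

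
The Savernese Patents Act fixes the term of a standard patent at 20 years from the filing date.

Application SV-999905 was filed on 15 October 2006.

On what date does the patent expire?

2026-10-15

Filing date + 20 years → 15 October 2026.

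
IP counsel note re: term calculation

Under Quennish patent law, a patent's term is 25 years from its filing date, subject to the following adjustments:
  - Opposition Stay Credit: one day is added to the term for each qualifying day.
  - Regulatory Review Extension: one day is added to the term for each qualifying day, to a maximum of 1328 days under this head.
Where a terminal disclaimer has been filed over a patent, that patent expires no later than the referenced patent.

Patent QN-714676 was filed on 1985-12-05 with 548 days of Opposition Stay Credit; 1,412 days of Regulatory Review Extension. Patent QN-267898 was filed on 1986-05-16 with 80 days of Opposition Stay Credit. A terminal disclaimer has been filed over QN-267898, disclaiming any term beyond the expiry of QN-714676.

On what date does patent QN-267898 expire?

August 4, 2011

Natural term of QN-267898:
  Base: filing + 25 years → 16 May 2011.
  Opposition Stay Credit: +80 days → 4 August 2011.
Expiry of referenced patent QN-714676:
  Base: filing + 25 years → 5 December 2010.
  Opposition Stay Credit: +548 days → 5 June 2012.
  Regulatory Review Extension: 1412 days claimed exceeds the 1328-day cap, so +1328 days → 24 January 2016.
Terminal disclaimer: QN-267898 expires on the earlier of 4 August 2011 and 24 January 2016.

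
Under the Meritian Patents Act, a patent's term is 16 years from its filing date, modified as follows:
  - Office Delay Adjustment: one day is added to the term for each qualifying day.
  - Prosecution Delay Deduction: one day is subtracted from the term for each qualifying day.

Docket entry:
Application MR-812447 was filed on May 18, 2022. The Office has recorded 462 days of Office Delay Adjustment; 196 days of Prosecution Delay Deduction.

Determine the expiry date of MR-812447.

Base term: filing date + 16 years → 18 May 2038.
Office Delay Adjustment: +462 days → 23 August 2039.
Prosecution Delay Deduction: −196 days → 8 February 2039.

2039-02-08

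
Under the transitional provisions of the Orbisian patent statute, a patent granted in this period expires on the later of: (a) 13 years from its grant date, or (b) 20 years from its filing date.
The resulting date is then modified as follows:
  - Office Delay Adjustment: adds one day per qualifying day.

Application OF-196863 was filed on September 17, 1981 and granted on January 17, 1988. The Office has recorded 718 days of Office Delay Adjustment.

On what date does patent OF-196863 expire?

September 5, 2003

(a) grant + 13 years → 17 January 2001.
(b) filing + 20 years → 17 September 2001.
Later of the two: 17 September 2001.
Office Delay Adjustment: +718 days → 5 September 2003.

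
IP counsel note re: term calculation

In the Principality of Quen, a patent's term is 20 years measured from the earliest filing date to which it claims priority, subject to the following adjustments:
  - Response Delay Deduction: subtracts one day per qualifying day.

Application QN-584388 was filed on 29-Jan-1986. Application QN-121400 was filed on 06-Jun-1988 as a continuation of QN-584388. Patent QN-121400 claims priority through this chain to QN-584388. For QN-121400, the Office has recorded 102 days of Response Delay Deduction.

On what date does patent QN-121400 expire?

October 19, 2005

Earliest priority filing: 29 January 1986.
Base term: 29 January 1986 + 20 years → 29 January 2006.
Response Delay Deduction: −102 days → 19 October 2005.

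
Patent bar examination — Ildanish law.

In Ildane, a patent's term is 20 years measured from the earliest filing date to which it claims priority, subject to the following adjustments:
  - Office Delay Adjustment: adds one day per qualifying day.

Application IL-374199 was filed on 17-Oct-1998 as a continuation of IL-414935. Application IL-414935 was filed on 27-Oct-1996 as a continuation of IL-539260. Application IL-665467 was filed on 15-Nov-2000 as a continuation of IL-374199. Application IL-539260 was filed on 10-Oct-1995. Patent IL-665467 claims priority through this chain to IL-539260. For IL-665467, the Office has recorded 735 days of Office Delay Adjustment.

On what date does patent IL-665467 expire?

2017-10-14

Earliest priority filing: 10 October 1995.
Base term: 10 October 1995 + 20 years → 10 October 2015.
Office Delay Adjustment: +735 days → 14 October 2017.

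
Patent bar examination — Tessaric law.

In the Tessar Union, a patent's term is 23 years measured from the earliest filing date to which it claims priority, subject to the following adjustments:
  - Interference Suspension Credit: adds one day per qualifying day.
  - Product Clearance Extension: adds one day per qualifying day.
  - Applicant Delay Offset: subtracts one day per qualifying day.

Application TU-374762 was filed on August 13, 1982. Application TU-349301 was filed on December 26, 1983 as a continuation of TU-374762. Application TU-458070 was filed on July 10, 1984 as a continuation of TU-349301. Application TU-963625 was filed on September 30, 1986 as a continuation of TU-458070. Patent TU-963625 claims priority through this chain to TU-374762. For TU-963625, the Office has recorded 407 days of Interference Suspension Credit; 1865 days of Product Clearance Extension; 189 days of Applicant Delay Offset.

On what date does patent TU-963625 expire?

2011-04-27

Earliest priority filing: 13 August 1982.
Base term: 13 August 1982 + 23 years → 13 August 2005.
Interference Suspension Credit: +407 days → 24 September 2006.
Product Clearance Extension: +1865 days → 2 November 2011.
Applicant Delay Offset: −189 days → 27 April 2011.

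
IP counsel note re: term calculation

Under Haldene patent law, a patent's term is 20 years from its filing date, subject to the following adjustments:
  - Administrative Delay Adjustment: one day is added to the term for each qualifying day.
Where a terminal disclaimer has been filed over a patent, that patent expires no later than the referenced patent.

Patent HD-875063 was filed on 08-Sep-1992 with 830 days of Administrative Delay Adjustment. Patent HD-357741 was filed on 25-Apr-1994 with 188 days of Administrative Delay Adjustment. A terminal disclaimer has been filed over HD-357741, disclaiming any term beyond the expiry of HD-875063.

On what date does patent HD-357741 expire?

2014-10-30

Natural term of HD-357741:
  Base: filing + 20 years → 25 April 2014.
  Administrative Delay Adjustment: +188 days → 30 October 2014.
Expiry of referenced patent HD-875063:
  Base: filing + 20 years → 8 September 2012.
  Administrative Delay Adjustment: +830 days → 17 December 2014.
Terminal disclaimer: HD-357741 expires on the earlier of 30 October 2014 and 17 December 2014.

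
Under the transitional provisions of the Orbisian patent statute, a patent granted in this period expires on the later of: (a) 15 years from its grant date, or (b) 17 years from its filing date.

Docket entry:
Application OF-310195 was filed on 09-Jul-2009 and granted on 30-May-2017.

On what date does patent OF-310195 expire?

(a) grant + 15 years → 30 May 2032.
(b) filing + 17 years → 9 July 2026.
Later of the two: 30 May 2032.

2032-05-30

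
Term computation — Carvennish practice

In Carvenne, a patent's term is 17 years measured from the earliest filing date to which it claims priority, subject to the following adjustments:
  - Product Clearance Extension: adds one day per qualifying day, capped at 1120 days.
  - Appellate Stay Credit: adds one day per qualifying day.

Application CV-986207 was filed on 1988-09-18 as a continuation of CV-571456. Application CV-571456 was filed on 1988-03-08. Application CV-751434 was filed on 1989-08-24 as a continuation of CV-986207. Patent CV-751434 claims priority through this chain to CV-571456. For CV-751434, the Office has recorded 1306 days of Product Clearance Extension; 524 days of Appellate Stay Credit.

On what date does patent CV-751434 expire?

Earliest priority filing: 8 March 1988.
Base term: 8 March 1988 + 17 years → 8 March 2005.
Product Clearance Extension: 1306 days claimed exceeds the 1120-day cap, so +1120 days → 1 April 2008.
Appellate Stay Credit: +524 days → 7 September 2009.

September 7, 2009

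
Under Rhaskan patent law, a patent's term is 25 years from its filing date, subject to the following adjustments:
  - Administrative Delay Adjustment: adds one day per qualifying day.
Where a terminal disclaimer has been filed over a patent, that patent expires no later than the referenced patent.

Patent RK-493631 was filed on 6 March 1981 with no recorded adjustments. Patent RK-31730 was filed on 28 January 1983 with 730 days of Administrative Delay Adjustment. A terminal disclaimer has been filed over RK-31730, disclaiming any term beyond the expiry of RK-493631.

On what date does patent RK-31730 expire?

2006-03-06

Natural term of RK-31730:
  Base: filing + 25 years → 28 January 2008.
  Administrative Delay Adjustment: +730 days → 27 January 2010.
Expiry of referenced patent RK-493631:
  Base: filing + 25 years → 6 March 2006.
Terminal disclaimer: RK-31730 expires on the earlier of 27 January 2010 and 6 March 2006.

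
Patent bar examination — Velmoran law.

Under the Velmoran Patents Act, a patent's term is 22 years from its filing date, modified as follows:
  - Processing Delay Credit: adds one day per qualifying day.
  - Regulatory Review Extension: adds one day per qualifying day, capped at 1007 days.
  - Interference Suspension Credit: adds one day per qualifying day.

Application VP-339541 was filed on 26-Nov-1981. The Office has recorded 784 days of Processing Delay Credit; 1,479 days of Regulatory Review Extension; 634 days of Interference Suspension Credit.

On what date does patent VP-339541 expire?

2010-07-17

Base term: filing date + 22 years → 26 November 2003.
Processing Delay Credit: +784 days → 18 January 2006.
Regulatory Review Extension: 1479 days claimed exceeds the 1007-day cap, so +1007 days → 21 October 2008.
Interference Suspension Credit: +634 days → 17 July 2010.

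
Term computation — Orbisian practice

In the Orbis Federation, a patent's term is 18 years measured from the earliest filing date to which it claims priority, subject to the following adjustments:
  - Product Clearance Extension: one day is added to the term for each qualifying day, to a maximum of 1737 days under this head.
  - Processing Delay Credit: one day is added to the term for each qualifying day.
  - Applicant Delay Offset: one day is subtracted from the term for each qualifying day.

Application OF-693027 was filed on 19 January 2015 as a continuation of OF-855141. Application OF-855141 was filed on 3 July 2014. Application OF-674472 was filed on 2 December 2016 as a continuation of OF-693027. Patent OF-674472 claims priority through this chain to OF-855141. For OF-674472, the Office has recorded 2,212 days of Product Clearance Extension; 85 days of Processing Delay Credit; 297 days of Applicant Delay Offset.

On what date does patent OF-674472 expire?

Earliest priority filing: 3 July 2014.
Base term: 3 July 2014 + 18 years → 3 July 2032.
Product Clearance Extension: 2212 days claimed exceeds the 1737-day cap, so +1737 days → 5 April 2037.
Processing Delay Credit: +85 days → 29 June 2037.
Applicant Delay Offset: −297 days → 5 September 2036.

2036-09-05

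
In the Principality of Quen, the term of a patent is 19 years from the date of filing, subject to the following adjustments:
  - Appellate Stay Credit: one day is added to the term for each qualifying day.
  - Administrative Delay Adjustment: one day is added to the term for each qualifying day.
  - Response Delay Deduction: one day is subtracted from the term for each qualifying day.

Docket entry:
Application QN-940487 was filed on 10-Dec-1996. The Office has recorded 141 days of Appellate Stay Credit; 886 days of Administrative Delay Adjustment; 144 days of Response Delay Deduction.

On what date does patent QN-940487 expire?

2018-05-11

Base term: filing date + 19 years → 10 December 2015.
Appellate Stay Credit: +141 days → 29 April 2016.
Administrative Delay Adjustment: +886 days → 2 October 2018.
Response Delay Deduction: −144 days → 11 May 2018.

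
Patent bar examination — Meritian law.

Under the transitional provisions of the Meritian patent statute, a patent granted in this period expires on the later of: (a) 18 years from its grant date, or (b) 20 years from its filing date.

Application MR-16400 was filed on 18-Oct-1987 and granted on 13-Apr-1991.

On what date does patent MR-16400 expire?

(a) grant + 18 years → 13 April 2009.
(b) filing + 20 years → 18 October 2007.
Later of the two: 13 April 2009.

2009-04-13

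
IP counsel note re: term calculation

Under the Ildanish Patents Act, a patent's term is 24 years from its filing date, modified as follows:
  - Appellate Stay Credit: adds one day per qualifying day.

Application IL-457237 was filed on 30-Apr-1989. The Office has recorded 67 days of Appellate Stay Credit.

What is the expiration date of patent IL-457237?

2013-07-06

Base term: filing date + 24 years → 30 April 2013.
Appellate Stay Credit: +67 days → 6 July 2013.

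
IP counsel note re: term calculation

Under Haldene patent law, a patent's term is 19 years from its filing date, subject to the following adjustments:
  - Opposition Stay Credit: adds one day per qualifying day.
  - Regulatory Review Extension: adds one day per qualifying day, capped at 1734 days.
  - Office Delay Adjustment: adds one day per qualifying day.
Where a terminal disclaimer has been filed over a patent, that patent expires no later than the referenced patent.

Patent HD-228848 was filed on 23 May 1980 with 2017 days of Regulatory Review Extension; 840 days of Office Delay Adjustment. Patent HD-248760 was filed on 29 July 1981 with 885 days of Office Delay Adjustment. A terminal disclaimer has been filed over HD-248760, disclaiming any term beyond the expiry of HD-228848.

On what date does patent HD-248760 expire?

2002-12-31

Natural term of HD-248760:
  Base: filing + 19 years → 29 July 2000.
  Office Delay Adjustment: +885 days → 31 December 2002.
Expiry of referenced patent HD-228848:
  Base: filing + 19 years → 23 May 1999.
  Regulatory Review Extension: 2017 days claimed exceeds the 1734-day cap, so +1734 days → 20 February 2004.
  Office Delay Adjustment: +840 days → 9 June 2006.
Terminal disclaimer: HD-248760 expires on the earlier of 31 December 2002 and 9 June 2006.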